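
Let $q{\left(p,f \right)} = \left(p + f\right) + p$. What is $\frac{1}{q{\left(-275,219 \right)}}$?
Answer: $- \frac{1}{331} \approx -0.0030211$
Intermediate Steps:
$q{\left(p,f \right)} = f + 2 p$ ($q{\left(p,f \right)} = \left(f + p\right) + p = f + 2 p$)
$\frac{1}{q{\left(-275,219 \right)}} = \frac{1}{219 + 2 \left(-275\right)} = \frac{1}{219 - 550} = \frac{1}{-331} = - \frac{1}{331}$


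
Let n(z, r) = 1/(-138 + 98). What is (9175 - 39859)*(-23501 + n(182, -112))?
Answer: 7211054511/10 ≈ 7.2110e+8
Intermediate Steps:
n(z, r) = -1/40 (n(z, r) = 1/(-40) = -1/40)
(9175 - 39859)*(-23501 + n(182, -112)) = (9175 - 39859)*(-23501 - 1/40) = -30684*(-940041/40) = 7211054511/10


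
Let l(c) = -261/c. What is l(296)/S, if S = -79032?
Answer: 87/7797824 ≈ 1.1157e-5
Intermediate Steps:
l(296)/S = -261/296/(-79032) = -261*1/296*(-1/79032) = -261/296*(-1/79032) = 87/7797824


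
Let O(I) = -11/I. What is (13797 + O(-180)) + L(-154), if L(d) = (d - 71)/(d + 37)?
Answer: 32289623/2340 ≈ 13799.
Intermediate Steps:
L(d) = (-71 + d)/(37 + d)
(13797 + O(-180)) + L(-154) = (13797 - 11/(-180)) + (-71 - 154)/(37 - 154) = (13797 - 11*(-1/180)) - 225/(-117) = (13797 + 11/180) - 1/117*(-225) = 2483471/180 + 25/13 = 32289623/2340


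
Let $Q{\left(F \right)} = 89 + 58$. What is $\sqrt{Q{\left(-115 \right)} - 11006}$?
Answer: $i \sqrt{10859} \approx 104.21 i$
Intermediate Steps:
$Q{\left(F \right)} = 147$
$\sqrt{Q{\left(-115 \right)} - 11006} = \sqrt{147 - 11006} = \sqrt{-10859} = i \sqrt{10859}$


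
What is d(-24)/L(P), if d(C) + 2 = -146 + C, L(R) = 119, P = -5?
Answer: -172/119 ≈ -1.4454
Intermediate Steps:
d(C) = -148 + C (d(C) = -2 + (-146 + C) = -148 + C)
d(-24)/L(P) = (-148 - 24)/119 = -172*1/119 = -172/119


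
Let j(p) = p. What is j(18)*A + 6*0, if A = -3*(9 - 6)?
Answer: -162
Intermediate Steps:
A = -9 (A = -3*3 = -9)
j(18)*A + 6*0 = 18*(-9) + 6*0 = -162 + 0 = -162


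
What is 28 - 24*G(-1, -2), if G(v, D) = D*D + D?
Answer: -20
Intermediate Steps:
G(v, D) = D + D² (G(v, D) = D² + D = D + D²)
28 - 24*G(-1, -2) = 28 - (-48)*(1 - 2) = 28 - (-48)*(-1) = 28 - 24*2 = 28 - 48 = -20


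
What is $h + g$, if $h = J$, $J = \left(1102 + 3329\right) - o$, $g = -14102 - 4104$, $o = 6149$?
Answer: $-19924$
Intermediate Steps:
$g = -18206$ ($g = -14102 - 4104 = -18206$)
$J = -1718$ ($J = \left(1102 + 3329\right) - 6149 = 4431 - 6149 = -1718$)
$h = -1718$
$h + g = -1718 - 18206 = -19924$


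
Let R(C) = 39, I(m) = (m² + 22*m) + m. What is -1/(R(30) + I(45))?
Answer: -1/3099 ≈ -0.00032268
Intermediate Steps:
I(m) = m² + 23*m
-1/(R(30) + I(45)) = -1/(39 + 45*(23 + 45)) = -1/(39 + 45*68) = -1/(39 + 3060) = -1/3099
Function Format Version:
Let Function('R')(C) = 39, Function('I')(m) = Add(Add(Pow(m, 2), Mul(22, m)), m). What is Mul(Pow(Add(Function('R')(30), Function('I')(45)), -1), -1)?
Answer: Rational(-1, 3099) ≈ -0.00032268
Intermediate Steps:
Function('I')(m) = Add(Pow(m, 2), Mul(23, m))
Mul(Pow(Add(Function('R')(30), Function('I')(45)), -1), -1) = Mul(Pow(Add(39, Mul(45, Add(23, 45))), -1), -1) = Mul(Pow(Add(39, Mul(45, 68)), -1), -1) = Mul(Pow(Add(39, 3060), -1), -1) = Mul(Pow(3099, -1), -1) = Mul(Rational(1, 3099), -1) = Rational(-1, 3099)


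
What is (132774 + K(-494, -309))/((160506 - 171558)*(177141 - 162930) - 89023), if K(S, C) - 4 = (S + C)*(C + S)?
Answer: -777587/157148995 ≈ -0.0049481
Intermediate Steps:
K(S, C) = 4 + (C + S)² (K(S, C) = 4 + (S + C)*(C + S) = 4 + (C + S)*(C + S) = 4 + (C + S)²)
(132774 + K(-494, -309))/((160506 - 171558)*(177141 - 162930) - 89023) = (132774 + (4 + (-309 - 494)²))/((160506 - 171558)*(177141 - 162930) - 89023) = (132774 + (4 + (-803)²))/(-11052*14211 - 89023) = (132774 + (4 + 644809))/(-157059972 - 89023) = (132774 + 644813)/(-157148995) = 777587*(-1/157148995) = -777587/157148995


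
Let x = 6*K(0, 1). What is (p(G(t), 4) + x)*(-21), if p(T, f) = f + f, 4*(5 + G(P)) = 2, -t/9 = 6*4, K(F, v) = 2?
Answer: -420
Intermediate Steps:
t = -216 (t = -54*4 = -9*24 = -216)
G(P) = -9/2 (G(P) = -5 + (¼)*2 = -5 + ½ = -9/2)
x = 12 (x = 6*2 = 12)
p(T, f) = 2*f
(p(G(t), 4) + x)*(-21) = (2*4 + 12)*(-21) = (8 + 12)*(-21) = 20*(-21) = -420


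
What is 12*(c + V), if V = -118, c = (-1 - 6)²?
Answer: -828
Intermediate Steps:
c = 49 (c = (-7)² = 49)
12*(c + V) = 12*(49 - 118) = 12*(-69) = -828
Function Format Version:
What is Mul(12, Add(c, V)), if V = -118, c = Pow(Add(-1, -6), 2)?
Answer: -828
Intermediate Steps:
c = 49 (c = Pow(-7, 2) = 49)
Mul(12, Add(c, V)) = Mul(12, Add(49, -118)) = Mul(12, -69) = -828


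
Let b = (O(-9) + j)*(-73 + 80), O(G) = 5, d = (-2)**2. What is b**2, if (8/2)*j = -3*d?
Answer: 196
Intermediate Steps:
d = 4
j = -3 (j = (-3*4)/4 = (1/4)*(-12) = -3)
b = 14 (b = (5 - 3)*(-73 + 80) = 2*7 = 14)
b**2 = 14**2 = 196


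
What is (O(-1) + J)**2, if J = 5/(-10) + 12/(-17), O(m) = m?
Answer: 5625/1156 ≈ 4.8659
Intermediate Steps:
J = -41/34 (J = 5*(-1/10) + 12*(-1/17) = -1/2 - 12/17 = -41/34 ≈ -1.2059)
(O(-1) + J)**2 = (-1 - 41/34)**2 = (-75/34)**2 = 5625/1156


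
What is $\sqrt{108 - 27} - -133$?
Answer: $142$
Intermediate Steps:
$\sqrt{108 - 27} - -133 = \sqrt{81} + 133 = 9 + 133 = 142$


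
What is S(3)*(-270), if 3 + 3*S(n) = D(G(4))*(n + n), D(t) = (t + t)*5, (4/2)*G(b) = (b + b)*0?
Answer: 270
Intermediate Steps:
G(b) = 0 (G(b) = ((b + b)*0)/2 = ((2*b)*0)/2 = (½)*0 = 0)
D(t) = 10*t (D(t) = (2*t)*5 = 10*t)
S(n) = -1 (S(n) = -1 + ((10*0)*(n + n))/3 = -1 + (0*(2*n))/3 = -1 + (⅓)*0 = -1 + 0 = -1)
S(3)*(-270) = -1*(-270) = 270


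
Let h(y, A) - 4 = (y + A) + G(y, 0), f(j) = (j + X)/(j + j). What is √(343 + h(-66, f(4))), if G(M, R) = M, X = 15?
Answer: √3478/4 ≈ 14.744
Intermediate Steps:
f(j) = (15 + j)/(2*j) (f(j) = (j + 15)/(j + j) = (15 + j)/((2*j)) = (15 + j)*(1/(2*j)) = (15 + j)/(2*j))
h(y, A) = 4 + A + 2*y (h(y, A) = 4 + ((y + A) + y) = 4 + ((A + y) + y) = 4 + (A + 2*y) = 4 + A + 2*y)
√(343 + h(-66, f(4))) = √(343 + (4 + (½)*(15 + 4)/4 + 2*(-66))) = √(343 + (4 + (½)*(¼)*19 - 132)) = √(343 + (4 + 19/8 - 132)) = √(343 - 1005/8) = √(1739/8) = √3478/4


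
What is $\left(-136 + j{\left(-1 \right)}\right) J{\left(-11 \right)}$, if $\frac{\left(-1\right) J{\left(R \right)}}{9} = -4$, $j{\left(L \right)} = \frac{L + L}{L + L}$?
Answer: $-4860$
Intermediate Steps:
$j{\left(L \right)} = 1$ ($j{\left(L \right)} = \frac{2 L}{2 L} = 2 L \frac{1}{2 L} = 1$)
$J{\left(R \right)} = 36$ ($J{\left(R \right)} = \left(-9\right) \left(-4\right) = 36$)
$\left(-136 + j{\left(-1 \right)}\right) J{\left(-11 \right)} = \left(-136 + 1\right) 36 = \left(-135\right) 36 = -4860$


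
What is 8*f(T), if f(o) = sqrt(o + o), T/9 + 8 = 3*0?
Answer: 96*I ≈ 96.0*I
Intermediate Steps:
T = -72 (T = -72 + 9*(3*0) = -72 + 9*0 = -72 + 0 = -72)
f(o) = sqrt(2)*sqrt(o) (f(o) = sqrt(2*o) = sqrt(2)*sqrt(o))
8*f(T) = 8*(sqrt(2)*sqrt(-72)) = 8*(sqrt(2)*(6*I*sqrt(2))) = 8*(12*I) = 96*I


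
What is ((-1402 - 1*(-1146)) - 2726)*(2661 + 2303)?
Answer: -14802648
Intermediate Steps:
((-1402 - 1*(-1146)) - 2726)*(2661 + 2303) = ((-1402 + 1146) - 2726)*4964 = (-256 - 2726)*4964 = -2982*4964 = -14802648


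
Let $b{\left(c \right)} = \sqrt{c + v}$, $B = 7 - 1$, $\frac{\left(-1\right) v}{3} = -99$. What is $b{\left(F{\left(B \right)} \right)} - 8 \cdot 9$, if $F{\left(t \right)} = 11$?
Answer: $-72 + 2 \sqrt{77} \approx -54.45$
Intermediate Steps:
$v = 297$ ($v = \left(-3\right) \left(-99\right) = 297$)
$B = 6$ ($B = 7 - 1 = 6$)
$b{\left(c \right)} = \sqrt{297 + c}$ ($b{\left(c \right)} = \sqrt{c + 297} = \sqrt{297 + c}$)
$b{\left(F{\left(B \right)} \right)} - 8 \cdot 9 = \sqrt{297 + 11} - 8 \cdot 9 = \sqrt{308} - 72 = 2 \sqrt{77} - 72 = -72 + 2 \sqrt{77}$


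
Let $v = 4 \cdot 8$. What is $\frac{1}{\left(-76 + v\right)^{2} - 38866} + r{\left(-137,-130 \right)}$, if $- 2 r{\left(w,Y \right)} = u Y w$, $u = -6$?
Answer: $\frac{1973169899}{36930} \approx 53430.0$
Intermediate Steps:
$v = 32$
$r{\left(w,Y \right)} = 3 Y w$ ($r{\left(w,Y \right)} = - \frac{- 6 Y w}{2} = - \frac{\left(-6\right) Y w}{2} = 3 Y w$)
$\frac{1}{\left(-76 + v\right)^{2} - 38866} + r{\left(-137,-130 \right)} = \frac{1}{\left(-76 + 32\right)^{2} - 38866} + 3 \left(-130\right) \left(-137\right) = \frac{1}{\left(-44\right)^{2} - 38866} + 53430 = \frac{1}{1936 - 38866} + 53430 = \frac{1}{-36930} + 53430 = - \frac{1}{36930} + 53430 = \frac{1973169899}{36930}$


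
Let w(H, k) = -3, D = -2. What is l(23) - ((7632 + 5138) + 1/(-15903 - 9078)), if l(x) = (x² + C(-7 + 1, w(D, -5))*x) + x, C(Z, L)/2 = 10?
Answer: -293726597/24981 ≈ -11758.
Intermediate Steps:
C(Z, L) = 20 (C(Z, L) = 2*10 = 20)
l(x) = x² + 21*x (l(x) = (x² + 20*x) + x = x² + 21*x)
l(23) - ((7632 + 5138) + 1/(-15903 - 9078)) = 23*(21 + 23) - ((7632 + 5138) + 1/(-15903 - 9078)) = 23*44 - (12770 + 1/(-24981)) = 1012 - (12770 - 1/24981) = 1012 - 1*319007369/24981 = 1012 - 319007369/24981 = -293726597/24981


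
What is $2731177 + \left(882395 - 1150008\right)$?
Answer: $2463564$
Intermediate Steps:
$2731177 + \left(882395 - 1150008\right) = 2731177 - 267613 = 2463564$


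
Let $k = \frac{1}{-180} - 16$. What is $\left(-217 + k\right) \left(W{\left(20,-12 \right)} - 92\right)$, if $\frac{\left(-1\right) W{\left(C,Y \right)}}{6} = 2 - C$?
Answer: $- \frac{167764}{45} \approx -3728.1$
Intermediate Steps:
$W{\left(C,Y \right)} = -12 + 6 C$ ($W{\left(C,Y \right)} = - 6 \left(2 - C\right) = -12 + 6 C$)
$k = - \frac{2881}{180}$ ($k = - \frac{1}{180} - 16 = - \frac{2881}{180} \approx -16.006$)
$\left(-217 + k\right) \left(W{\left(20,-12 \right)} - 92\right) = \left(-217 - \frac{2881}{180}\right) \left(\left(-12 + 6 \cdot 20\right) - 92\right) = - \frac{41941 \left(\left(-12 + 120\right) - 92\right)}{180} = - \frac{41941 \left(108 - 92\right)}{180} = \left(- \frac{41941}{180}\right) 16 = - \frac{167764}{45}$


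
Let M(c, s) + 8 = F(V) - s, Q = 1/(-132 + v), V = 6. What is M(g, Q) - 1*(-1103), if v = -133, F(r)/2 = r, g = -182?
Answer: 293356/265 ≈ 1107.0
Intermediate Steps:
F(r) = 2*r
Q = -1/265 (Q = 1/(-132 - 133) = 1/(-265) = -1/265 ≈ -0.0037736)
M(c, s) = 4 - s (M(c, s) = -8 + (2*6 - s) = -8 + (12 - s) = 4 - s)
M(g, Q) - 1*(-1103) = (4 - 1*(-1/265)) - 1*(-1103) = (4 + 1/265) + 1103 = 1061/265 + 1103 = 293356/265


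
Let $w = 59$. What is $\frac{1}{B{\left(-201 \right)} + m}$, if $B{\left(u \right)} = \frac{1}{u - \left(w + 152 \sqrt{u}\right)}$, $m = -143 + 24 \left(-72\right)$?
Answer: $\frac{4 \left(- 38 \sqrt{201} + 65 i\right)}{- 486461 i + 284392 \sqrt{201}} \approx -0.00053447 - 1.3068 \cdot 10^{-10} i$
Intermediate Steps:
$m = -1871$ ($m = -143 - 1728 = -1871$)
$B{\left(u \right)} = \frac{1}{-59 + u - 152 \sqrt{u}}$ ($B{\left(u \right)} = \frac{1}{u - \left(59 + 152 \sqrt{u}\right)} = \frac{1}{-59 + u - 152 \sqrt{u}}$)
$\frac{1}{B{\left(-201 \right)} + m} = \frac{1}{\frac{1}{-59 - 201 - 152 \sqrt{-201}} - 1871} = \frac{1}{\frac{1}{-59 - 201 - 152 i \sqrt{201}} - 1871} = \frac{1}{\frac{1}{-260 - 152 i \sqrt{201}} - 1871} = \frac{1}{-1871 + \frac{1}{-260 - 152 i \sqrt{201}}}$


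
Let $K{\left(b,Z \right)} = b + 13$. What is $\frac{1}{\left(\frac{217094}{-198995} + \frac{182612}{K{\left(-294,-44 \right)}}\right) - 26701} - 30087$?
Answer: $- \frac{46016730165060658}{1529455582449} \approx -30087.0$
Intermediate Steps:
$K{\left(b,Z \right)} = 13 + b$
$\frac{1}{\left(\frac{217094}{-198995} + \frac{182612}{K{\left(-294,-44 \right)}}\right) - 26701} - 30087 = \frac{1}{\left(\frac{217094}{-198995} + \frac{182612}{13 - 294}\right) - 26701} - 30087 = \frac{1}{\left(217094 \left(- \frac{1}{198995}\right) + \frac{182612}{-281}\right) - 26701} - 30087 = \frac{1}{\left(- \frac{217094}{198995} + 182612 \left(- \frac{1}{281}\right)\right) - 26701} - 30087 = \frac{1}{\left(- \frac{217094}{198995} - \frac{182612}{281}\right) - 26701} - 30087 = \frac{1}{- \frac{36399878354}{55917595} - 26701} - 30087 = \frac{1}{- \frac{1529455582449}{55917595}} - 30087 = - \frac{55917595}{1529455582449} - 30087 = - \frac{46016730165060658}{1529455582449}$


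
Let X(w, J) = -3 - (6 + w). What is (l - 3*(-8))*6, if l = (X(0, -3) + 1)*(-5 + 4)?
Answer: 192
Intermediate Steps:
X(w, J) = -9 - w (X(w, J) = -3 + (-6 - w) = -9 - w)
l = 8 (l = ((-9 - 1*0) + 1)*(-5 + 4) = ((-9 + 0) + 1)*(-1) = (-9 + 1)*(-1) = -8*(-1) = 8)
(l - 3*(-8))*6 = (8 - 3*(-8))*6 = (8 + 24)*6 = 32*6 = 192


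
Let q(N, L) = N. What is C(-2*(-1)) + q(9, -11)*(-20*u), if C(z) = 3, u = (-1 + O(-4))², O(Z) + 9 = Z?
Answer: -35277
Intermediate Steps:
O(Z) = -9 + Z
u = 196 (u = (-1 + (-9 - 4))² = (-1 - 13)² = (-14)² = 196)
C(-2*(-1)) + q(9, -11)*(-20*u) = 3 + 9*(-20*196) = 3 + 9*(-3920) = 3 - 35280 = -35277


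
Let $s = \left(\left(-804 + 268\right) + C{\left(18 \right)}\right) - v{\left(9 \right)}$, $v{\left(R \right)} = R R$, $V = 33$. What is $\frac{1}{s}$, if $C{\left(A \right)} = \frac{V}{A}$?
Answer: $- \frac{6}{3691} \approx -0.0016256$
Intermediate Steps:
$C{\left(A \right)} = \frac{33}{A}$
$v{\left(R \right)} = R^{2}$
$s = - \frac{3691}{6}$ ($s = \left(\left(-804 + 268\right) + \frac{33}{18}\right) - 9^{2} = \left(-536 + 33 \cdot \frac{1}{18}\right) - 81 = \left(-536 + \frac{11}{6}\right) - 81 = - \frac{3205}{6} - 81 = - \frac{3691}{6} \approx -615.17$)
$\frac{1}{s} = \frac{1}{- \frac{3691}{6}} = - \frac{6}{3691}$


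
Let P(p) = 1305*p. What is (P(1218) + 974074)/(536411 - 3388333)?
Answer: -1281782/1425961 ≈ -0.89889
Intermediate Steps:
(P(1218) + 974074)/(536411 - 3388333) = (1305*1218 + 974074)/(536411 - 3388333) = (1589490 + 974074)/(-2851922) = 2563564*(-1/2851922) = -1281782/1425961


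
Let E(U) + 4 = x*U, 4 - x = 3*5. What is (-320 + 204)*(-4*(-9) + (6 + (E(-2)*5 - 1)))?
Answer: -15196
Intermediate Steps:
x = -11 (x = 4 - 3*5 = 4 - 1*15 = 4 - 15 = -11)
E(U) = -4 - 11*U
(-320 + 204)*(-4*(-9) + (6 + (E(-2)*5 - 1))) = (-320 + 204)*(-4*(-9) + (6 + ((-4 - 11*(-2))*5 - 1))) = -116*(36 + (6 + ((-4 + 22)*5 - 1))) = -116*(36 + (6 + (18*5 - 1))) = -116*(36 + (6 + (90 - 1))) = -116*(36 + (6 + 89)) = -116*(36 + 95) = -116*131 = -15196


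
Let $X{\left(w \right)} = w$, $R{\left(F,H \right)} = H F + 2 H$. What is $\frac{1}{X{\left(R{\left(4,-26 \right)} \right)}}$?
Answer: $- \frac{1}{156} \approx -0.0064103$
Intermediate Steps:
$R{\left(F,H \right)} = 2 H + F H$ ($R{\left(F,H \right)} = F H + 2 H = 2 H + F H$)
$\frac{1}{X{\left(R{\left(4,-26 \right)} \right)}} = \frac{1}{\left(-26\right) \left(2 + 4\right)} = \frac{1}{\left(-26\right) 6} = \frac{1}{-156} = - \frac{1}{156}$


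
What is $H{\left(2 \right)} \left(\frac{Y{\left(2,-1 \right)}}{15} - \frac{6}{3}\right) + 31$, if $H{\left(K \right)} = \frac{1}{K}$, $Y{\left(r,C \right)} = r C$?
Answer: $\frac{449}{15} \approx 29.933$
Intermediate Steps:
$Y{\left(r,C \right)} = C r$
$H{\left(2 \right)} \left(\frac{Y{\left(2,-1 \right)}}{15} - \frac{6}{3}\right) + 31 = \frac{\frac{\left(-1\right) 2}{15} - \frac{6}{3}}{2} + 31 = \frac{\left(-2\right) \frac{1}{15} - 2}{2} + 31 = \frac{- \frac{2}{15} - 2}{2} + 31 = \frac{1}{2} \left(- \frac{32}{15}\right) + 31 = - \frac{16}{15} + 31 = \frac{449}{15}$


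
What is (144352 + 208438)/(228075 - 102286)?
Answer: 352790/125789 ≈ 2.8046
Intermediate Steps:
(144352 + 208438)/(228075 - 102286) = 352790/125789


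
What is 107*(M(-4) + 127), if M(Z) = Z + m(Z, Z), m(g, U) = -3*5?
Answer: 11556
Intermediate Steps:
m(g, U) = -15
M(Z) = -15 + Z (M(Z) = Z - 15 = -15 + Z)
107*(M(-4) + 127) = 107*((-15 - 4) + 127) = 107*(-19 + 127) = 107*108 = 11556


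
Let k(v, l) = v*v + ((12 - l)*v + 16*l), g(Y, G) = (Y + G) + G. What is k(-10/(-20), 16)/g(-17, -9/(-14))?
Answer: -7119/440 ≈ -16.180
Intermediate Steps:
g(Y, G) = Y + 2*G (g(Y, G) = (G + Y) + G = Y + 2*G)
k(v, l) = v**2 + 16*l + v*(12 - l) (k(v, l) = v**2 + (v*(12 - l) + 16*l) = v**2 + (16*l + v*(12 - l)) = v**2 + 16*l + v*(12 - l))
k(-10/(-20), 16)/g(-17, -9/(-14)) = ((-10/(-20))**2 + 12*(-10/(-20)) + 16*16 - 1*16*(-10/(-20)))/(-17 + 2*(-9/(-14))) = ((-10*(-1/20))**2 + 12*(-10*(-1/20)) + 256 - 1*16*(-10*(-1/20)))/(-17 + 2*(-9*(-1/14))) = ((1/2)**2 + 12*(1/2) + 256 - 1*16*1/2)/(-17 + 2*(9/14)) = (1/4 + 6 + 256 - 8)/(-17 + 9/7) = 1017/(4*(-110/7)) = (1017/4)*(-7/110) = -7119/440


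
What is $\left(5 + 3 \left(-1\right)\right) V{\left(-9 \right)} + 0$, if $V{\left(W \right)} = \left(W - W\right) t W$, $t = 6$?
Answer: $0$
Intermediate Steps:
$V{\left(W \right)} = 0$ ($V{\left(W \right)} = \left(W - W\right) 6 W = 0 \cdot 6 W = 0 W = 0$)
$\left(5 + 3 \left(-1\right)\right) V{\left(-9 \right)} + 0 = \left(5 + 3 \left(-1\right)\right) 0 + 0 = \left(5 - 3\right) 0 + 0 = 2 \cdot 0 + 0 = 0 + 0 = 0$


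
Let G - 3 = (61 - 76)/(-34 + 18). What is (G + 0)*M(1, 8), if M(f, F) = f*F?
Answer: 63/2 ≈ 31.500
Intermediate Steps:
G = 63/16 (G = 3 + (61 - 76)/(-34 + 18) = 3 - 15/(-16) = 3 - 15*(-1/16) = 3 + 15/16 = 63/16 ≈ 3.9375)
M(f, F) = F*f
(G + 0)*M(1, 8) = (63/16 + 0)*(8*1) = (63/16)*8 = 63/2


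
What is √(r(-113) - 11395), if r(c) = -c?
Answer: I*√11282 ≈ 106.22*I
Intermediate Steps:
√(r(-113) - 11395) = √(-1*(-113) - 11395) = √(113 - 11395) = √(-11282) = I*√11282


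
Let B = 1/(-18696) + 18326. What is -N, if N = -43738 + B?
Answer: 475102753/18696 ≈ 25412.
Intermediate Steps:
B = 342622895/18696 (B = -1/18696 + 18326 = 342622895/18696 ≈ 18326.)
N = -475102753/18696 (N = -43738 + 342622895/18696 = -475102753/18696 ≈ -25412.)
-N = -1*(-475102753/18696) = 475102753/18696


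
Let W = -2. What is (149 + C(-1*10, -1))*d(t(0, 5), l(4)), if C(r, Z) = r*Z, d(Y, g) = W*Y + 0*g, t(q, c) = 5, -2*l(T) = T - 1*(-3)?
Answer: -1590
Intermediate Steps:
l(T) = -3/2 - T/2 (l(T) = -(T - 1*(-3))/2 = -(T + 3)/2 = -(3 + T)/2 = -3/2 - T/2)
d(Y, g) = -2*Y (d(Y, g) = -2*Y + 0*g = -2*Y + 0 = -2*Y)
C(r, Z) = Z*r
(149 + C(-1*10, -1))*d(t(0, 5), l(4)) = (149 - (-1)*10)*(-2*5) = (149 - 1*(-10))*(-10) = (149 + 10)*(-10) = 159*(-10) = -1590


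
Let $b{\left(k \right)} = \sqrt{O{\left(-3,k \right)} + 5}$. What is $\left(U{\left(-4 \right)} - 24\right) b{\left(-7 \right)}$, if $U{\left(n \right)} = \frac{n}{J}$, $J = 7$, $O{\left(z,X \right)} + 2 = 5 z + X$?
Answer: $- \frac{172 i \sqrt{19}}{7} \approx - 107.1 i$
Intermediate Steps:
$O{\left(z,X \right)} = -2 + X + 5 z$ ($O{\left(z,X \right)} = -2 + \left(5 z + X\right) = -2 + \left(X + 5 z\right) = -2 + X + 5 z$)
$U{\left(n \right)} = \frac{n}{7}$
$b{\left(k \right)} = \sqrt{-12 + k}$ ($b{\left(k \right)} = \sqrt{\left(-2 + k + 5 \left(-3\right)\right) + 5} = \sqrt{\left(-2 + k - 15\right) + 5} = \sqrt{\left(-17 + k\right) + 5} = \sqrt{-12 + k}$)
$\left(U{\left(-4 \right)} - 24\right) b{\left(-7 \right)} = \left(\frac{1}{7} \left(-4\right) - 24\right) \sqrt{-12 - 7} = \left(- \frac{4}{7} - 24\right) \sqrt{-19} = - \frac{172 i \sqrt{19}}{7}$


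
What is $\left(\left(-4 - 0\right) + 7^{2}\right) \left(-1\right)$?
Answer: $-45$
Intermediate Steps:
$\left(\left(-4 - 0\right) + 7^{2}\right) \left(-1\right) = \left(\left(-4 + 0\right) + 49\right) \left(-1\right) = \left(-4 + 49\right) \left(-1\right) = 45 \left(-1\right) = -45$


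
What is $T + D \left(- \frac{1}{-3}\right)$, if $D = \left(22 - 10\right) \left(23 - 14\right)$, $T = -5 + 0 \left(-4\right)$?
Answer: $31$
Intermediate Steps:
$T = -5$ ($T = -5 + 0 = -5$)
$D = 108$ ($D = 12 \cdot 9 = 108$)
$T + D \left(- \frac{1}{-3}\right) = -5 + 108 \left(- \frac{1}{-3}\right) = -5 + 108 \left(\left(-1\right) \left(- \frac{1}{3}\right)\right) = -5 + 108 \cdot \frac{1}{3} = -5 + 36 = 31$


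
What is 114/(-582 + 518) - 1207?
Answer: -38681/32 ≈ -1208.8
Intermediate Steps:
114/(-582 + 518) - 1207 = 114/(-64) - 1207 = -1/64*114 - 1207 = -57/32 - 1207 = -38681/32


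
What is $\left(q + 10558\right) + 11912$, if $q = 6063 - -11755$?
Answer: $40288$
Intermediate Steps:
$q = 17818$ ($q = 6063 + 11755 = 17818$)
$\left(q + 10558\right) + 11912 = \left(17818 + 10558\right) + 11912 = 28376 + 11912 = 40288$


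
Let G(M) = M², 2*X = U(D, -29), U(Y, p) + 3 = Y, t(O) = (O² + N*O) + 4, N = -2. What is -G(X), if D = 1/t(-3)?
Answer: -784/361 ≈ -2.1717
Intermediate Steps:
t(O) = 4 + O² - 2*O (t(O) = (O² - 2*O) + 4 = 4 + O² - 2*O)
D = 1/19 (D = 1/(4 + (-3)² - 2*(-3)) = 1/(4 + 9 + 6) = 1/19 ≈ 0.052632)
U(Y, p) = -3 + Y
X = -28/19 (X = (-3 + 1/19)/2 = (½)*(-56/19) = -28/19 ≈ -1.4737)
-G(X) = -(-28/19)² = -1*784/361 = -784/361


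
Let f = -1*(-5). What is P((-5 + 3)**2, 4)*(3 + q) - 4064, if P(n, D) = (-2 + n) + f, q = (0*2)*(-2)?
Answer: -4043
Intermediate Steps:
q = 0 (q = 0*(-2) = 0)
f = 5
P(n, D) = 3 + n (P(n, D) = (-2 + n) + 5 = 3 + n)
P((-5 + 3)**2, 4)*(3 + q) - 4064 = (3 + (-5 + 3)**2)*(3 + 0) - 4064 = (3 + (-2)**2)*3 - 4064 = (3 + 4)*3 - 4064 = 7*3 - 4064 = 21 - 4064 = -4043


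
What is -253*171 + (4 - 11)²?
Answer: -43214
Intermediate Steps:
-253*171 + (4 - 11)² = -43263 + (-7)² = -43263 + 49 = -43214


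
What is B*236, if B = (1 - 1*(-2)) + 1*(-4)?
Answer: -236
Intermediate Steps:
B = -1 (B = (1 + 2) - 4 = 3 - 4 = -1)
B*236 = -1*236 = -236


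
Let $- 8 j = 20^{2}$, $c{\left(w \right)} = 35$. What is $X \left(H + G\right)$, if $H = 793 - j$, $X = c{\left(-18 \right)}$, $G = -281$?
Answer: $19670$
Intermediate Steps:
$X = 35$
$j = -50$ ($j = - \frac{20^{2}}{8} = \left(- \frac{1}{8}\right) 400 = -50$)
$H = 843$ ($H = 793 - -50 = 793 + 50 = 843$)
$X \left(H + G\right) = 35 \left(843 - 281\right) = 35 \cdot 562 = 19670$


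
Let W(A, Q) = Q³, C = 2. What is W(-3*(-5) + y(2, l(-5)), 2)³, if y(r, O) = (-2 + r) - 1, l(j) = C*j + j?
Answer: 512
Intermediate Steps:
l(j) = 3*j (l(j) = 2*j + j = 3*j)
y(r, O) = -3 + r
W(-3*(-5) + y(2, l(-5)), 2)³ = (2³)³ = 8³ = 512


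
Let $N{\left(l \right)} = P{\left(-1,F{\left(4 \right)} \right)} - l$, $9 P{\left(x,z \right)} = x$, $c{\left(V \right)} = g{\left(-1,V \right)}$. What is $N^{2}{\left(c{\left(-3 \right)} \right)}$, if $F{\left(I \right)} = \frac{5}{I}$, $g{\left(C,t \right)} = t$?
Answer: $\frac{676}{81} \approx 8.3457$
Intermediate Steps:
$c{\left(V \right)} = V$
$P{\left(x,z \right)} = \frac{x}{9}$
$N{\left(l \right)} = - \frac{1}{9} - l$ ($N{\left(l \right)} = \frac{1}{9} \left(-1\right) - l = - \frac{1}{9} - l$)
$N^{2}{\left(c{\left(-3 \right)} \right)} = \left(- \frac{1}{9} - -3\right)^{2} = \left(- \frac{1}{9} + 3\right)^{2} = \left(\frac{26}{9}\right)^{2} = \frac{676}{81}$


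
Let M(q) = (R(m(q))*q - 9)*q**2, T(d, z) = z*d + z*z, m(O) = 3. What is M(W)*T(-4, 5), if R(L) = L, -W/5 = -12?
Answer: 3078000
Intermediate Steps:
W = 60 (W = -5*(-12) = 60)
T(d, z) = z**2 + d*z (T(d, z) = d*z + z**2 = z**2 + d*z)
M(q) = q**2*(-9 + 3*q) (M(q) = (3*q - 9)*q**2 = (-9 + 3*q)*q**2 = q**2*(-9 + 3*q))
M(W)*T(-4, 5) = (3*60**2*(-3 + 60))*(5*(-4 + 5)) = (3*3600*57)*(5*1) = 615600*5 = 3078000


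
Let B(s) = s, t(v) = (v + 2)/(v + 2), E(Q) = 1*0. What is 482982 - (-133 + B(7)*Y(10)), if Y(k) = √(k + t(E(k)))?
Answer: 483115 - 7*√11 ≈ 4.8309e+5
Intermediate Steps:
E(Q) = 0
t(v) = 1 (t(v) = (2 + v)/(2 + v) = 1)
Y(k) = √(1 + k) (Y(k) = √(k + 1) = √(1 + k))
482982 - (-133 + B(7)*Y(10)) = 482982 - (-133 + 7*√(1 + 10)) = 482982 - (-133 + 7*√11) = 482982 + (133 - 7*√11) = 483115 - 7*√11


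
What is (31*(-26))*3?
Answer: -2418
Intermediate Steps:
(31*(-26))*3 = -806*3 = -2418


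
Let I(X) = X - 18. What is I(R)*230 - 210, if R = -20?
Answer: -8950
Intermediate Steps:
I(X) = -18 + X
I(R)*230 - 210 = (-18 - 20)*230 - 210 = -38*230 - 210 = -8740 - 210 = -8950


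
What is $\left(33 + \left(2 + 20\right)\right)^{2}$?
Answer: $3025$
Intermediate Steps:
$\left(33 + \left(2 + 20\right)\right)^{2} = \left(33 + 22\right)^{2} = 55^{2} = 3025$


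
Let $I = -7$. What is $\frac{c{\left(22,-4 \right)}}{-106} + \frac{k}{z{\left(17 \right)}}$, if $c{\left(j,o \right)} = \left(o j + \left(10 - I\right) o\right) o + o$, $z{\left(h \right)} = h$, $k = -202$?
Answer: $- \frac{15976}{901} \approx -17.731$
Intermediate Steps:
$c{\left(j,o \right)} = o + o \left(17 o + j o\right)$ ($c{\left(j,o \right)} = \left(o j + \left(10 - -7\right) o\right) o + o = \left(j o + \left(10 + 7\right) o\right) o + o = \left(j o + 17 o\right) o + o = \left(17 o + j o\right) o + o = o \left(17 o + j o\right) + o = o + o \left(17 o + j o\right)$)
$\frac{c{\left(22,-4 \right)}}{-106} + \frac{k}{z{\left(17 \right)}} = \frac{\left(-4\right) \left(1 + 17 \left(-4\right) + 22 \left(-4\right)\right)}{-106} - \frac{202}{17} = - 4 \left(1 - 68 - 88\right) \left(- \frac{1}{106}\right) - \frac{202}{17} = \left(-4\right) \left(-155\right) \left(- \frac{1}{106}\right) - \frac{202}{17} = 620 \left(- \frac{1}{106}\right) - \frac{202}{17} = - \frac{310}{53} - \frac{202}{17} = - \frac{15976}{901}$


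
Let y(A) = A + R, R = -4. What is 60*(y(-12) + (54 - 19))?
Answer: 1140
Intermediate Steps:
y(A) = -4 + A (y(A) = A - 4 = -4 + A)
60*(y(-12) + (54 - 19)) = 60*((-4 - 12) + (54 - 19)) = 60*(-16 + 35) = 60*19 = 1140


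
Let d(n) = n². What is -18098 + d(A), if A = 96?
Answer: -8882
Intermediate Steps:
-18098 + d(A) = -18098 + 96² = -18098 + 9216 = -8882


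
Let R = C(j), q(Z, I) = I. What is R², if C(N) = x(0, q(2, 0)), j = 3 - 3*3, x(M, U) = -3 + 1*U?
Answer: 9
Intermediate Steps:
x(M, U) = -3 + U
j = -6 (j = 3 - 9 = -6)
C(N) = -3 (C(N) = -3 + 0 = -3)
R = -3
R² = (-3)² = 9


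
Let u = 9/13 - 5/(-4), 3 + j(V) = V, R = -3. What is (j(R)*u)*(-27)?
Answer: 8181/26 ≈ 314.65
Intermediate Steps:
j(V) = -3 + V
u = 101/52 (u = 9*(1/13) - 5*(-1/4) = 9/13 + 5/4 = 101/52 ≈ 1.9423)
(j(R)*u)*(-27) = ((-3 - 3)*(101/52))*(-27) = -6*101/52*(-27) = -303/26*(-27) = 8181/26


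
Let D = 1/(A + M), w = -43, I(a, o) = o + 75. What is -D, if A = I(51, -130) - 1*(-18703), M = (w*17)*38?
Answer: 1/9130 ≈ 0.00010953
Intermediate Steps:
I(a, o) = 75 + o
M = -27778 (M = -43*17*38 = -731*38 = -27778)
A = 18648 (A = (75 - 130) - 1*(-18703) = -55 + 18703 = 18648)
D = -1/9130 (D = 1/(18648 - 27778) = 1/(-9130) = -1/9130 ≈ -0.00010953)
-D = -1*(-1/9130) = 1/9130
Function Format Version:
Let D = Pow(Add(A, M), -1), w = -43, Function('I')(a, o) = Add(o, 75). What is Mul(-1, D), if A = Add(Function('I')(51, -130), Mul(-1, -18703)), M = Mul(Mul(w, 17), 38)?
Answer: Rational(1, 9130) ≈ 0.00010953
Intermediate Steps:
Function('I')(a, o) = Add(75, o)
M = -27778 (M = Mul(Mul(-43, 17), 38) = Mul(-731, 38) = -27778)
A = 18648 (A = Add(Add(75, -130), Mul(-1, -18703)) = Add(-55, 18703) = 18648)
D = Rational(-1, 9130) (D = Pow(Add(18648, -27778), -1) = Pow(-9130, -1) = Rational(-1, 9130) ≈ -0.00010953)
Mul(-1, D) = Mul(-1, Rational(-1, 9130)) = Rational(1, 9130)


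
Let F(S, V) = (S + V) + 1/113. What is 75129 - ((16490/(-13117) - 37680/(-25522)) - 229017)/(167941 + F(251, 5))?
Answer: 239018445733951413533/3181382874363694 ≈ 75130.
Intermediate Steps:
F(S, V) = 1/113 + S + V (F(S, V) = (S + V) + 1/113 = 1/113 + S + V)
75129 - ((16490/(-13117) - 37680/(-25522)) - 229017)/(167941 + F(251, 5)) = 75129 - ((16490/(-13117) - 37680/(-25522)) - 229017)/(167941 + (1/113 + 251 + 5)) = 75129 - ((16490*(-1/13117) - 37680*(-1/25522)) - 229017)/(167941 + 28929/113) = 75129 - ((-16490/13117 + 18840/12761) - 229017)/19006262/113 = 75129 - (36695390/167386037 - 229017)*113/19006262 = 75129 - (-38334211340239)*113/(167386037*19006262) = 75129 - 1*(-4331765881447007/3181382874363694) = 75129 + 4331765881447007/3181382874363694 = 239018445733951413533/3181382874363694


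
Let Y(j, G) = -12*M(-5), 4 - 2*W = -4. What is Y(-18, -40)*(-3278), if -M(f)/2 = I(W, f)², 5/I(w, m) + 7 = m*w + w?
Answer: -1966800/529 ≈ -3718.0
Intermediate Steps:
W = 4 (W = 2 - ½*(-4) = 2 + 2 = 4)
I(w, m) = 5/(-7 + w + m*w) (I(w, m) = 5/(-7 + (m*w + w)) = 5/(-7 + (w + m*w)) = 5/(-7 + w + m*w))
M(f) = -50/(-3 + 4*f)² (M(f) = -2*25/(-7 + 4 + f*4)² = -2*25/(-7 + 4 + 4*f)² = -2*25/(-3 + 4*f)² = -50/(-3 + 4*f)²)
Y(j, G) = 600/529 (Y(j, G) = -(-600)/(-3 + 4*(-5))² = -(-600)/(-3 - 20)² = -(-600)/(-23)² = -(-600)/529 = -12*(-50/529) = 600/529)
Y(-18, -40)*(-3278) = (600/529)*(-3278) = -1966800/529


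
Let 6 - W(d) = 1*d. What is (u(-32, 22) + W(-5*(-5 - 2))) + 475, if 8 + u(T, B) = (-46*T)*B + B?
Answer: 32844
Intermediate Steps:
u(T, B) = -8 + B - 46*B*T (u(T, B) = -8 + ((-46*T)*B + B) = -8 + (-46*B*T + B) = -8 + (B - 46*B*T) = -8 + B - 46*B*T)
W(d) = 6 - d
(u(-32, 22) + W(-5*(-5 - 2))) + 475 = ((-8 + 22 - 46*22*(-32)) + (6 - (-5)*(-5 - 2))) + 475 = ((-8 + 22 + 32384) + (6 - (-5)*(-7))) + 475 = (32398 + (6 - 1*35)) + 475 = (32398 + (6 - 35)) + 475 = (32398 - 29) + 475 = 32369 + 475 = 32844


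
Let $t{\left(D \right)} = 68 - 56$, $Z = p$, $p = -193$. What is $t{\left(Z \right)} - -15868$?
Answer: $15880$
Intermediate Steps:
$Z = -193$
$t{\left(D \right)} = 12$
$t{\left(Z \right)} - -15868 = 12 - -15868 = 12 + 15868 = 15880$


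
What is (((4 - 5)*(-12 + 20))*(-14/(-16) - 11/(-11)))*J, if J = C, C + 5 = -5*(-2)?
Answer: -75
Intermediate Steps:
C = 5 (C = -5 - 5*(-2) = -5 + 10 = 5)
J = 5
(((4 - 5)*(-12 + 20))*(-14/(-16) - 11/(-11)))*J = (((4 - 5)*(-12 + 20))*(-14/(-16) - 11/(-11)))*5 = ((-1*8)*(-14*(-1/16) - 11*(-1/11)))*5 = -8*(7/8 + 1)*5 = -8*15/8*5 = -15*5 = -75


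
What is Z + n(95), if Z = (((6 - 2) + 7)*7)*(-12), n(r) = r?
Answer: -829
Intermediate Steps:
Z = -924 (Z = ((4 + 7)*7)*(-12) = (11*7)*(-12) = 77*(-12) = -924)
Z + n(95) = -924 + 95 = -829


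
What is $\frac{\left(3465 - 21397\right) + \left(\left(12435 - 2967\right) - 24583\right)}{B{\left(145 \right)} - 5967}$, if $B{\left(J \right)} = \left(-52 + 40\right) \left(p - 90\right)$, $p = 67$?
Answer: $\frac{4721}{813} \approx 5.8069$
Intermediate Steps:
$B{\left(J \right)} = 276$ ($B{\left(J \right)} = \left(-52 + 40\right) \left(67 - 90\right) = \left(-12\right) \left(-23\right) = 276$)
$\frac{\left(3465 - 21397\right) + \left(\left(12435 - 2967\right) - 24583\right)}{B{\left(145 \right)} - 5967} = \frac{\left(3465 - 21397\right) + \left(\left(12435 - 2967\right) - 24583\right)}{276 - 5967} = \frac{\left(3465 - 21397\right) + \left(\left(12435 - 2967\right) - 24583\right)}{-5691} = \left(-17932 + \left(9468 - 24583\right)\right) \left(- \frac{1}{5691}\right) = \left(-17932 - 15115\right) \left(- \frac{1}{5691}\right) = \left(-33047\right) \left(- \frac{1}{5691}\right) = \frac{4721}{813}$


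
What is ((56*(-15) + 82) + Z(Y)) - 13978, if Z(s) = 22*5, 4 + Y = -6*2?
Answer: -14626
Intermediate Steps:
Y = -16 (Y = -4 - 6*2 = -4 - 12 = -16)
Z(s) = 110
((56*(-15) + 82) + Z(Y)) - 13978 = ((56*(-15) + 82) + 110) - 13978 = ((-840 + 82) + 110) - 13978 = (-758 + 110) - 13978 = -648 - 13978 = -14626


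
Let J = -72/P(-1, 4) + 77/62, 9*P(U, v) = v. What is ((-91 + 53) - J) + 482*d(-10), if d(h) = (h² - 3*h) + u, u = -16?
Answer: 3414387/62 ≈ 55071.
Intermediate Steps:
P(U, v) = v/9
d(h) = -16 + h² - 3*h (d(h) = (h² - 3*h) - 16 = -16 + h² - 3*h)
J = -9967/62 (J = -72/((⅑)*4) + 77/62 = -72/4/9 + 77*(1/62) = -72*9/4 + 77/62 = -162 + 77/62 = -9967/62 ≈ -160.76)
((-91 + 53) - J) + 482*d(-10) = ((-91 + 53) - 1*(-9967/62)) + 482*(-16 + (-10)² - 3*(-10)) = (-38 + 9967/62) + 482*(-16 + 100 + 30) = 7611/62 + 482*114 = 7611/62 + 54948 = 3414387/62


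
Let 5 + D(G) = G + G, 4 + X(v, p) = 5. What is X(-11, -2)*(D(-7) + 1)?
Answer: -18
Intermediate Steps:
X(v, p) = 1 (X(v, p) = -4 + 5 = 1)
D(G) = -5 + 2*G (D(G) = -5 + (G + G) = -5 + 2*G)
X(-11, -2)*(D(-7) + 1) = 1*((-5 + 2*(-7)) + 1) = 1*((-5 - 14) + 1) = 1*(-19 + 1) = 1*(-18) = -18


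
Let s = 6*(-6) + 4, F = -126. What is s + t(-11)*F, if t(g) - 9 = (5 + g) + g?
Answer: 976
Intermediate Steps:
t(g) = 14 + 2*g (t(g) = 9 + ((5 + g) + g) = 9 + (5 + 2*g) = 14 + 2*g)
s = -32 (s = -36 + 4 = -32)
s + t(-11)*F = -32 + (14 + 2*(-11))*(-126) = -32 + (14 - 22)*(-126) = -32 - 8*(-126) = -32 + 1008 = 976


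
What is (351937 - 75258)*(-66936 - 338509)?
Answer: -112178117155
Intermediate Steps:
(351937 - 75258)*(-66936 - 338509) = 276679*(-405445) = -112178117155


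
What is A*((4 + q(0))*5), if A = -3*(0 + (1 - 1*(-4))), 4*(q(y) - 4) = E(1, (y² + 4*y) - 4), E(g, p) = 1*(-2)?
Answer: -1125/2 ≈ -562.50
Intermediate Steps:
E(g, p) = -2
q(y) = 7/2 (q(y) = 4 + (¼)*(-2) = 4 - ½ = 7/2)
A = -15 (A = -3*(0 + (1 + 4)) = -3*(0 + 5) = -3*5 = -15)
A*((4 + q(0))*5) = -15*(4 + 7/2)*5 = -225*5/2 = -15*75/2 = -1125/2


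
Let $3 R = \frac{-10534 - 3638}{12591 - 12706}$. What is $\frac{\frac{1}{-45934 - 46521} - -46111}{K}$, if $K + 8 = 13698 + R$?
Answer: $\frac{16342237932}{4866442889} \approx 3.3581$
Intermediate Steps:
$R = \frac{4724}{115}$ ($R = \frac{\left(-10534 - 3638\right) \frac{1}{12591 - 12706}}{3} = \frac{\left(-14172\right) \frac{1}{-115}}{3} = \frac{\left(-14172\right) \left(- \frac{1}{115}\right)}{3} = \frac{1}{3} \cdot \frac{14172}{115} = \frac{4724}{115} \approx 41.078$)
$K = \frac{1579074}{115}$ ($K = -8 + \left(13698 + \frac{4724}{115}\right) = -8 + \frac{1579994}{115} = \frac{1579074}{115} \approx 13731.0$)
$\frac{\frac{1}{-45934 - 46521} - -46111}{K} = \frac{\frac{1}{-45934 - 46521} - -46111}{\frac{1579074}{115}} = \left(\frac{1}{-92455} + 46111\right) \frac{115}{1579074} = \left(- \frac{1}{92455} + 46111\right) \frac{115}{1579074} = \frac{4263192504}{92455} \cdot \frac{115}{1579074} = \frac{16342237932}{4866442889}$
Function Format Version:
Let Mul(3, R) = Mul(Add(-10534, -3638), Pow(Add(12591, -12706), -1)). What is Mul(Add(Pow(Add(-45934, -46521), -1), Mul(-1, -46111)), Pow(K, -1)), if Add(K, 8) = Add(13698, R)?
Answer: Rational(16342237932, 4866442889) ≈ 3.3581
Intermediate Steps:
R = Rational(4724, 115) (R = Mul(Rational(1, 3), Mul(Add(-10534, -3638), Pow(Add(12591, -12706), -1))) = Mul(Rational(1, 3), Mul(-14172, Pow(-115, -1))) = Mul(Rational(1, 3), Mul(-14172, Rational(-1, 115))) = Mul(Rational(1, 3), Rational(14172, 115)) = Rational(4724, 115) ≈ 41.078)
K = Rational(1579074, 115) (K = Add(-8, Add(13698, Rational(4724, 115))) = Add(-8, Rational(1579994, 115)) = Rational(1579074, 115) ≈ 13731.)
Mul(Add(Pow(Add(-45934, -46521), -1), Mul(-1, -46111)), Pow(K, -1)) = Mul(Add(Pow(Add(-45934, -46521), -1), Mul(-1, -46111)), Pow(Rational(1579074, 115), -1)) = Mul(Add(Pow(-92455, -1), 46111), Rational(115, 1579074)) = Mul(Add(Rational(-1, 92455), 46111), Rational(115, 1579074)) = Mul(Rational(4263192504, 92455), Rational(115, 1579074)) = Rational(16342237932, 4866442889)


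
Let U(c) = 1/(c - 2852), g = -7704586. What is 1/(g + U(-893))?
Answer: -3745/28853674571 ≈ -1.2979e-7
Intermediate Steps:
U(c) = 1/(-2852 + c)
1/(g + U(-893)) = 1/(-7704586 + 1/(-2852 - 893)) = 1/(-7704586 + 1/(-3745)) = 1/(-7704586 - 1/3745) = 1/(-28853674571/3745) = -3745/28853674571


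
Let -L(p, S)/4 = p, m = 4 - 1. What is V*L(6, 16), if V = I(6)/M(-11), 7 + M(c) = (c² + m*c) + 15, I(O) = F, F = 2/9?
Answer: -1/18 ≈ -0.055556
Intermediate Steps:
m = 3
L(p, S) = -4*p
F = 2/9 (F = 2*(⅑) = 2/9 ≈ 0.22222)
I(O) = 2/9
M(c) = 8 + c² + 3*c (M(c) = -7 + ((c² + 3*c) + 15) = -7 + (15 + c² + 3*c) = 8 + c² + 3*c)
V = 1/432 (V = 2/(9*(8 + (-11)² + 3*(-11))) = 2/(9*(8 + 121 - 33)) = (2/9)/96 = (2/9)*(1/96) = 1/432 ≈ 0.0023148)
V*L(6, 16) = (-4*6)/432 = (1/432)*(-24) = -1/18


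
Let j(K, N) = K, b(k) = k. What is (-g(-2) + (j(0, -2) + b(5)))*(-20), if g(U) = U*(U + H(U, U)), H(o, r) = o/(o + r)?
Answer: -40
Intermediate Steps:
H(o, r) = o/(o + r)
g(U) = U*(1/2 + U) (g(U) = U*(U + U/(U + U)) = U*(U + U/((2*U))) = U*(U + U*(1/(2*U))) = U*(U + 1/2) = U*(1/2 + U))
(-g(-2) + (j(0, -2) + b(5)))*(-20) = (-(-2)*(1/2 - 2) + (0 + 5))*(-20) = (-(-2)*(-3)/2 + 5)*(-20) = (-1*3 + 5)*(-20) = (-3 + 5)*(-20) = 2*(-20) = -40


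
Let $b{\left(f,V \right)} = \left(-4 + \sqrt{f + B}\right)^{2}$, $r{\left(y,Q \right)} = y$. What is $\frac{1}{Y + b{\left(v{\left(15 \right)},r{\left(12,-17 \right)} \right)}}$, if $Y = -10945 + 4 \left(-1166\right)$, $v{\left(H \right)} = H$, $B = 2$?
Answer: $- \frac{1947}{30326336} + \frac{\sqrt{17}}{30326336} \approx -6.4066 \cdot 10^{-5}$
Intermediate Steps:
$Y = -15609$ ($Y = -10945 - 4664 = -15609$)
$b{\left(f,V \right)} = \left(-4 + \sqrt{2 + f}\right)^{2}$ ($b{\left(f,V \right)} = \left(-4 + \sqrt{f + 2}\right)^{2} = \left(-4 + \sqrt{2 + f}\right)^{2}$)
$\frac{1}{Y + b{\left(v{\left(15 \right)},r{\left(12,-17 \right)} \right)}} = \frac{1}{-15609 + \left(-4 + \sqrt{2 + 15}\right)^{2}} = \frac{1}{-15609 + \left(-4 + \sqrt{17}\right)^{2}}$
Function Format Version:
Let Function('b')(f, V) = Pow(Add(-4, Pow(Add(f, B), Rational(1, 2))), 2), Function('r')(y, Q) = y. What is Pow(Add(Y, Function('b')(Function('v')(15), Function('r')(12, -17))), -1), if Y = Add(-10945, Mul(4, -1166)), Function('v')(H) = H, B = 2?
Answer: Add(Rational(-1947, 30326336), Mul(Rational(1, 30326336), Pow(17, Rational(1, 2)))) ≈ -6.4066e-5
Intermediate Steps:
Y = -15609 (Y = Add(-10945, -4664) = -15609)
Function('b')(f, V) = Pow(Add(-4, Pow(Add(2, f), Rational(1, 2))), 2) (Function('b')(f, V) = Pow(Add(-4, Pow(Add(f, 2), Rational(1, 2))), 2) = Pow(Add(-4, Pow(Add(2, f), Rational(1, 2))), 2))
Pow(Add(Y, Function('b')(Function('v')(15), Function('r')(12, -17))), -1) = Pow(Add(-15609, Pow(Add(-4, Pow(Add(2, 15), Rational(1, 2))), 2)), -1) = Pow(Add(-15609, Pow(Add(-4, Pow(17, Rational(1, 2))), 2)), -1)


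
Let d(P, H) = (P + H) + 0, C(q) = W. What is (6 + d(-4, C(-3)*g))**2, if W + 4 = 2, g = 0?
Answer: 4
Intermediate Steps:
W = -2 (W = -4 + 2 = -2)
C(q) = -2
d(P, H) = H + P (d(P, H) = (H + P) + 0 = H + P)
(6 + d(-4, C(-3)*g))**2 = (6 + (-2*0 - 4))**2 = (6 + (0 - 4))**2 = (6 - 4)**2 = 2**2 = 4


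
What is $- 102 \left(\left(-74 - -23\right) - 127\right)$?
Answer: $18156$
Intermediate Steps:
$- 102 \left(\left(-74 - -23\right) - 127\right) = - 102 \left(\left(-74 + 23\right) - 127\right) = - 102 \left(-51 - 127\right) = \left(-102\right) \left(-178\right) = 18156$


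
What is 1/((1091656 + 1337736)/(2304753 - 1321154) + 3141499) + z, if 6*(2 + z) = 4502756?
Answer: 6956689284072490793/9269933112879 ≈ 7.5046e+5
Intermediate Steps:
z = 2251372/3 (z = -2 + (⅙)*4502756 = -2 + 2251378/3 = 2251372/3 ≈ 7.5046e+5)
1/((1091656 + 1337736)/(2304753 - 1321154) + 3141499) + z = 1/((1091656 + 1337736)/(2304753 - 1321154) + 3141499) + 2251372/3 = 1/(2429392/983599 + 3141499) + 2251372/3 = 1/(3089977704293/983599) + 2251372/3 = 983599/3089977704293 + 2251372/3 = 6956689284072490793/9269933112879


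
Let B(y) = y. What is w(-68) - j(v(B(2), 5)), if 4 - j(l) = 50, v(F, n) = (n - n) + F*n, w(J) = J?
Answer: -22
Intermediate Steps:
v(F, n) = F*n (v(F, n) = 0 + F*n = F*n)
j(l) = -46 (j(l) = 4 - 1*50 = 4 - 50 = -46)
w(-68) - j(v(B(2), 5)) = -68 - 1*(-46) = -68 + 46 = -22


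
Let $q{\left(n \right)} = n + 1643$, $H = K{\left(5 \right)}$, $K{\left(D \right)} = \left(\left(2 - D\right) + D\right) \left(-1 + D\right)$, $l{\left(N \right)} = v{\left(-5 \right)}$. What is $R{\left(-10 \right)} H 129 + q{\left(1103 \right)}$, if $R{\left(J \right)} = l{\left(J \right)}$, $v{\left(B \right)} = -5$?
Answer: $-2414$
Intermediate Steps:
$l{\left(N \right)} = -5$
$R{\left(J \right)} = -5$
$K{\left(D \right)} = -2 + 2 D$ ($K{\left(D \right)} = 2 \left(-1 + D\right) = -2 + 2 D$)
$H = 8$ ($H = -2 + 2 \cdot 5 = -2 + 10 = 8$)
$q{\left(n \right)} = 1643 + n$
$R{\left(-10 \right)} H 129 + q{\left(1103 \right)} = \left(-5\right) 8 \cdot 129 + \left(1643 + 1103\right) = \left(-40\right) 129 + 2746 = -5160 + 2746 = -2414$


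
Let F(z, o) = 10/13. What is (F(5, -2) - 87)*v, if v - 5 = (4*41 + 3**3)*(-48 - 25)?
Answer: 15624498/13 ≈ 1.2019e+6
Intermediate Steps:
F(z, o) = 10/13 (F(z, o) = 10*(1/13) = 10/13)
v = -13938 (v = 5 + (4*41 + 3**3)*(-48 - 25) = 5 + (164 + 27)*(-73) = 5 + 191*(-73) = 5 - 13943 = -13938)
(F(5, -2) - 87)*v = (10/13 - 87)*(-13938) = -1121/13*(-13938) = 15624498/13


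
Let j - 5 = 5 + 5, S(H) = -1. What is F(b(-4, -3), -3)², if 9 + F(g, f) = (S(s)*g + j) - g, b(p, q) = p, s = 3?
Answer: 196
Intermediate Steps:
j = 15 (j = 5 + (5 + 5) = 5 + 10 = 15)
F(g, f) = 6 - 2*g (F(g, f) = -9 + ((-g + 15) - g) = -9 + ((15 - g) - g) = -9 + (15 - 2*g) = 6 - 2*g)
F(b(-4, -3), -3)² = (6 - 2*(-4))² = (6 + 8)² = 14² = 196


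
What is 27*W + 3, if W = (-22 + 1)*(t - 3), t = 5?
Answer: -1131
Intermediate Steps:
W = -42 (W = (-22 + 1)*(5 - 3) = -21*2 = -42)
27*W + 3 = 27*(-42) + 3 = -1134 + 3 = -1131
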